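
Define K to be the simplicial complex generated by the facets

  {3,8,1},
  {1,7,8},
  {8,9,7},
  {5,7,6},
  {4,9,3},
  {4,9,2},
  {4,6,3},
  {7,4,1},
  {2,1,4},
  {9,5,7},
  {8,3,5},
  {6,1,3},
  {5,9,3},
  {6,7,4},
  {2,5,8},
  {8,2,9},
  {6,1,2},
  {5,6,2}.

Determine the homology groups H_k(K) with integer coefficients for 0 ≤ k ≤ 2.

H_0 = Z,  H_1 = Z ⊕ Z/2Z,  H_2 = 0.

Order the vertices as 1 < 2 < 3 < 4 < 5 < 6 < 7 < 8 < 9. Listing each simplex with vertices in this order, K has dimension 2 with simplices:

  0-simplices (9): [1], [2], [3], [4], [5], [6], [7], [8], [9]
  1-simplices (27): (27 of them)
  2-simplices (18): [1,2,4], [1,2,6], [1,3,6], [1,3,8], [1,4,7], [1,7,8], [2,4,9], [2,5,6], [2,5,8], [2,8,9], [3,4,6], [3,4,9], [3,5,8], [3,5,9], [4,6,7], [5,6,7], [5,7,9], [7,8,9]

giving chain groups C_0 ≅ Z^9, C_1 ≅ Z^27, C_2 ≅ Z^18.

Boundary ∂_1: C_1 → C_0 sends each edge [p,q] (with p < q) to q − p.
This gives a 9×27 integer matrix of rank 8; reducing to Smith normal form yields diagonal entries (1,1,1,1,1,1,1,1).

The boundary map ∂_2: C_2 → C_1 sends each 2-simplex [p,q,r] to [q,r] − [p,r] + [p,q]. For instance
  ∂[3,5,9] = [5,9] − [3,9] + [3,5],
  ∂[1,2,4] = [2,4] − [1,4] + [1,2].
As a 27×18 matrix over Z this has rank 18, with invariant factors (1,1,1,1,1,1,1,1,1,1,1,1,1,1,1,1,1,2).

Now H_k = ker ∂_k / im ∂_{k+1}, so:

  H_0: rank C_0 − rank ∂_1 = 9 − 8 = 1, and the invariant factors of ∂_1 are all 1, so H_0 = Z.
  H_1: rank ker ∂_1 − rank ∂_2 = (27 − 8) − 18 = 1, and ∂_2 has invariant factor 2 > 1, so H_1 = Z ⊕ Z/2Z.
  H_2: rank ker ∂_2 − rank ∂_3 = (18 − 18) − 0 = 0, and there is no ∂_3, so H_2 = 0.

As a check, the Euler characteristic is 9 − 27 + 18 = 0, which agrees with 1 − 1 + 0 = 0.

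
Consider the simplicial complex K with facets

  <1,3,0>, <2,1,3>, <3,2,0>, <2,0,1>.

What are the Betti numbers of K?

b_0 = 1, b_1 = 0, b_2 = 1.

K has 4 vertices, 6 edges, 4 triangles.
rank ∂_0 = 0, rank ∂_1 = 3 ⇒ b_0 = 4 − 0 − 3 = 1; all invariant factors of ∂_1 are 1 so no torsion. So H_0 = Z.
rank ∂_1 = 3, rank ∂_2 = 3 ⇒ b_1 = 6 − 3 − 3 = 0; all invariant factors of ∂_2 are 1 so no torsion. So H_1 = 0.
rank ∂_2 = 3, rank ∂_3 = 0 ⇒ b_2 = 4 − 3 − 0 = 1. So H_2 = Z.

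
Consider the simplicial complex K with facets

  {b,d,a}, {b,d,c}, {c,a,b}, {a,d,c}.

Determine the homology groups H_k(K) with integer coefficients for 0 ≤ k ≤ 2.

H_0 ≅ Z,  H_1 = 0,  H_2 ≅ Z.

Take the total order a < b < c < d on the vertex set. Then K (dimension 2) consists of the simplices:

  0-simplices (4): a, b, c, d
  1-simplices (6): ab, ac, ad, bc, bd, cd
  2-simplices (4): abc, abd, acd, bcd

Hence C_0 ≅ Z^4, C_1 ≅ Z^6, C_2 ≅ Z^4.

The boundary map ∂_1: C_1 → C_0 sends each edge [p,q] (with p < q) to q − p.
The 4×6 boundary matrix has rank 3 and Smith normal form diag(1,1,1).

The boundary map ∂_2: C_2 → C_1 acts by ∂[p,q,r] = [q,r] − [p,r] + [p,q]. For instance
  ∂abc = bc − ac + ab,
  ∂bcd = cd − bd + bc.
The 6×4 boundary matrix has rank 3 and Smith normal form diag(1,1,1).

Reading off H_k = ker ∂_k / im ∂_{k+1}:

  H_0: rank C_0 − rank ∂_1 = 4 − 3 = 1, and the invariant factors of ∂_1 are all 1, so H_0 ≅ Z.
  H_1: rank ker ∂_1 − rank ∂_2 = (6 − 3) − 3 = 0, and the invariant factors of ∂_2 are all 1, so H_1 ≅ 0.
  H_2: rank ker ∂_2 − rank ∂_3 = (4 − 3) − 0 = 1, and there is no ∂_3, so H_2 ≅ Z.

As a check, the Euler characteristic is 4 − 6 + 4 = 2, which agrees with 1 − 0 + 1 = 2.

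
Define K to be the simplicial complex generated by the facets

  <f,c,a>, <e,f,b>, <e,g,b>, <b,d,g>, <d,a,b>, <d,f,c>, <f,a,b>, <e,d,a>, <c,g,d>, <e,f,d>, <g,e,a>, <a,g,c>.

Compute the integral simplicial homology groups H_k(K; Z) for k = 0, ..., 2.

Order the vertices as a < b < c < d < e < f < g. Listing each simplex with vertices in this order, K has dimension 2 with simplices:

  0-simplices (7): a, b, c, d, e, f, g
  1-simplices (18): ab, ac, ad, ae, af, ag, bd, be, bf, bg, cd, cf, cg, de, df, dg, ef, eg
  2-simplices (12): abd, abf, acf, acg, ade, aeg, bdg, bef, beg, cdf, cdg, def

Hence C_0 ≅ Z^7, C_1 ≅ Z^18, C_2 ≅ Z^12.

Boundary ∂_1: C_1 → C_0 sends each edge [p,q] (with p < q) to q − p. For instance
  ∂bg = g − b.
As a 7×18 matrix over Z this has rank 6, with invariant factors (1,1,1,1,1,1).

The boundary map ∂_2: C_2 → C_1 maps a triangle to the signed sum of its edges. For instance
  ∂bdg = dg − bg + bd,
  ∂cdg = dg − cg + cd.
The resulting 18×12 matrix has rank 12, and its Smith normal form has invariant factors (1,1,1,1,1,1,1,1,1,1,1,2).

Computing H_k = (kernel of ∂_k) / (image of ∂_{k+1}):

  H_0: rank C_0 − rank ∂_1 = 7 − 6 = 1, and the invariant factors of ∂_1 are all 1, so H_0 ≅ Z.
  H_1: rank ker ∂_1 − rank ∂_2 = (18 − 6) − 12 = 0, and ∂_2 has invariant factor 2 > 1, so H_1 ≅ Z/2.
  H_2: rank ker ∂_2 − rank ∂_3 = (12 − 12) − 0 = 0, and there is no ∂_3, so H_2 ≅ 0.

As a check, the Euler characteristic is 7 − 18 + 12 = 1, which agrees with 1 − 0 + 0 = 1.

H_0 ≅ Z,  H_1 ≅ Z/2,  H_2 = 0.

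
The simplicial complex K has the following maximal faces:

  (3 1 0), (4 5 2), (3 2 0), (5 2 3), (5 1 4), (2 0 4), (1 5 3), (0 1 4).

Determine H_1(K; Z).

H_1 ≅ 0.

Order the vertices as 0 < 1 < 2 < 3 < 4 < 5. Listing each simplex with vertices in this order, K has dimension 2 with simplices:

  0-simplices (6): [0], [1], [2], [3], [4], [5]
  1-simplices (12): [0,1], [0,2], [0,3], [0,4], [1,3], [1,4], [1,5], [2,3], [2,4], [2,5], [3,5], [4,5]
  2-simplices (8): [0,1,3], [0,1,4], [0,2,3], [0,2,4], [1,3,5], [1,4,5], [2,3,5], [2,4,5]

Hence C_0 ≅ Z^6, C_1 ≅ Z^12, C_2 ≅ Z^8.

Boundary ∂_1: C_1 → C_0 is given by ∂[p,q] = [q] − [p].
The resulting 6×12 matrix has rank 5, and its Smith normal form has invariant factors (1,1,1,1,1).

∂_2: C_2 → C_1 acts by ∂[p,q,r] = [q,r] − [p,r] + [p,q]. For instance
  ∂[2,4,5] = [4,5] − [2,5] + [2,4],
  ∂[0,2,3] = [2,3] − [0,3] + [0,2].
The 12×8 boundary matrix has rank 7 and Smith normal form diag(1,1,1,1,1,1,1).

Now H_k = ker ∂_k / im ∂_{k+1}, so:

  H_1: rank ker ∂_1 − rank ∂_2 = (12 − 5) − 7 = 0, and the invariant factors of ∂_2 are all 1, so H_1 = 0.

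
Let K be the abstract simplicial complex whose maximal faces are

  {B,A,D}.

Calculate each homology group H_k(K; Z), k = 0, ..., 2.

H_0 = Z,  H_1 = 0,  H_2 = 0.

We work with the vertex ordering A < B < D. The simplices of K, each written with vertices in increasing order, are:

  0-simplices (3): A, B, D
  1-simplices (3): AB, AD, BD
  2-simplices (1): ABD

giving chain groups C_0 ≅ Z^3, C_1 ≅ Z^3, C_2 ≅ Z^1.

The boundary map ∂_1: C_1 → C_0 sends each edge [p,q] (with p < q) to q − p.
This gives a 3×3 integer matrix of rank 2; reducing to Smith normal form yields diagonal entries (1,1).

∂_2: C_2 → C_1 sends each 2-simplex [p,q,r] to [q,r] − [p,r] + [p,q]. For instance
  ∂ABD = BD − AD + AB.
As a 3×1 matrix over Z this has rank 1, with invariant factors (1).

Computing H_k = (kernel of ∂_k) / (image of ∂_{k+1}):

  H_0: rank C_0 − rank ∂_1 = 3 − 2 = 1, and the invariant factors of ∂_1 are all 1, so H_0 ≅ Z.
  H_1: rank ker ∂_1 − rank ∂_2 = (3 − 2) − 1 = 0, and the invariant factors of ∂_2 are all 1, so H_1 ≅ 0.
  H_2: rank ker ∂_2 − rank ∂_3 = (1 − 1) − 0 = 0, and there is no ∂_3, so H_2 ≅ 0.

As a check, the Euler characteristic is 3 − 3 + 1 = 1, which agrees with 1 − 0 + 0 = 1.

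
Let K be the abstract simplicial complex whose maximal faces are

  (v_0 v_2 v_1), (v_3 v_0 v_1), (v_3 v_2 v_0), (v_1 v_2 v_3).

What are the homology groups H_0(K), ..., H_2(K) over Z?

Take the total order v_0 < v_1 < v_2 < v_3 on the vertex set. Then K (dimension 2) consists of the simplices:

  0-simplices (4): [v_0], [v_1], [v_2], [v_3]
  1-simplices (6): [v_0,v_1], [v_0,v_2], [v_0,v_3], [v_1,v_2], [v_1,v_3], [v_2,v_3]
  2-simplices (4): [v_0,v_1,v_2], [v_0,v_1,v_3], [v_0,v_2,v_3], [v_1,v_2,v_3]

giving chain groups C_0 ≅ Z^4, C_1 ≅ Z^6, C_2 ≅ Z^4.

The boundary map ∂_1: C_1 → C_0 is given by ∂[p,q] = [q] − [p]. For instance
  ∂[v_0,v_2] = [v_2] − [v_0].
The 4×6 boundary matrix has rank 3 and Smith normal form diag(1,1,1).

The boundary map ∂_2: C_2 → C_1 acts by ∂[p,q,r] = [q,r] − [p,r] + [p,q]. For instance
  ∂[v_0,v_1,v_2] = [v_1,v_2] − [v_0,v_2] + [v_0,v_1],
  ∂[v_0,v_1,v_3] = [v_1,v_3] − [v_0,v_3] + [v_0,v_1].
The 6×4 boundary matrix has rank 3 and Smith normal form diag(1,1,1).

From H_k ≅ ker(∂_k) / im(∂_{k+1}) we obtain:

  H_0: rank C_0 − rank ∂_1 = 4 − 3 = 1, and the invariant factors of ∂_1 are all 1, so H_0 = Z.
  H_1: rank ker ∂_1 − rank ∂_2 = (6 − 3) − 3 = 0, and the invariant factors of ∂_2 are all 1, so H_1 = 0.
  H_2: rank ker ∂_2 − rank ∂_3 = (4 − 3) − 0 = 1, and there is no ∂_3, so H_2 = Z.

(K is a triangulation of the 2-sphere S^2.)

H_0 ≅ Z,  H_1 = 0,  H_2 ≅ Z.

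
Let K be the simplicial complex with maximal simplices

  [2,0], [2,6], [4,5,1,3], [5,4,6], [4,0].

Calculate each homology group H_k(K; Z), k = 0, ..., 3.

H_0 ≅ Z,  H_1 ≅ Z,  H_2 = 0,  H_3 = 0.

Order the vertices as 0 < 1 < 2 < 3 < 4 < 5 < 6. Listing each simplex with vertices in this order, K has dimension 3 with simplices:

  0-simplices (7): [0], [1], [2], [3], [4], [5], [6]
  1-simplices (11): [0,2], [0,4], [1,3], [1,4], [1,5], [2,6], [3,4], [3,5], [4,5], [4,6], [5,6]
  2-simplices (5): [1,3,4], [1,3,5], [1,4,5], [3,4,5], [4,5,6]
  3-simplices (1): [1,3,4,5]

so the chain groups are C_0 ≅ Z^7, C_1 ≅ Z^11, C_2 ≅ Z^5, C_3 ≅ Z^1.

Boundary ∂_1: C_1 → C_0 is given by ∂[p,q] = [q] − [p]. For instance
  ∂[3,5] = [5] − [3].
This gives a 7×11 integer matrix of rank 6; reducing to Smith normal form yields diagonal entries (1,1,1,1,1,1).

The boundary map ∂_2: C_2 → C_1 maps a triangle to the signed sum of its edges. For instance
  ∂[1,3,5] = [3,5] − [1,5] + [1,3],
  ∂[1,3,4] = [3,4] − [1,4] + [1,3].
The 11×5 boundary matrix has rank 4 and Smith normal form diag(1,1,1,1).

The boundary map ∂_3: C_3 → C_2 sends each 3-simplex σ to the alternating sum Σ_i (−1)^i (σ with its i-th vertex removed). For instance
  ∂[1,3,4,5] = [3,4,5] − [1,4,5] + [1,3,5] − [1,3,4].
The 5×1 boundary matrix has rank 1 and Smith normal form diag(1).

Computing H_k = (kernel of ∂_k) / (image of ∂_{k+1}):

  H_0: rank C_0 − rank ∂_1 = 7 − 6 = 1, and the invariant factors of ∂_1 are all 1, so H_0 = Z.
  H_1: rank ker ∂_1 − rank ∂_2 = (11 − 6) − 4 = 1, and the invariant factors of ∂_2 are all 1, so H_1 = Z.
  H_2: rank ker ∂_2 − rank ∂_3 = (5 − 4) − 1 = 0, and the invariant factors of ∂_3 are all 1, so H_2 = 0.
  H_3: rank ker ∂_3 − rank ∂_4 = (1 − 1) − 0 = 0, and there is no ∂_4, so H_3 = 0.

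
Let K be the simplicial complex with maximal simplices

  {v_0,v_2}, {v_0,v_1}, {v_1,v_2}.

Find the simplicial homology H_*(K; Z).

H_0 ≅ Z,  H_1 ≅ Z.

Take the total order v_0 < v_1 < v_2 on the vertex set. Then K (dimension 1) consists of the simplices:

  0-simplices (3): [v_0], [v_1], [v_2]
  1-simplices (3): [v_0,v_1], [v_0,v_2], [v_1,v_2]

Hence C_0 ≅ Z^3, C_1 ≅ Z^3.

The boundary map ∂_1: C_1 → C_0 is given by ∂[p,q] = [q] − [p]. For instance
  ∂[v_1,v_2] = [v_2] − [v_1].
This gives a 3×3 integer matrix of rank 2; reducing to Smith normal form yields diagonal entries (1,1).

Reading off H_k = ker ∂_k / im ∂_{k+1}:

  H_0: rank C_0 − rank ∂_1 = 3 − 2 = 1, and the invariant factors of ∂_1 are all 1, so H_0 ≅ Z.
  H_1: rank ker ∂_1 − rank ∂_2 = (3 − 2) − 0 = 1, and there is no ∂_2, so H_1 ≅ Z.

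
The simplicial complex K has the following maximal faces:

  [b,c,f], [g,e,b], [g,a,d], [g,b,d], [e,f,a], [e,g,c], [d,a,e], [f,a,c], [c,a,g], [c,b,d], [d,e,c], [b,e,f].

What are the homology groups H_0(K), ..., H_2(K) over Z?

H_0 ≅ Z,  H_1 ≅ Z/2,  H_2 = 0.

Fix the vertex order a < b < c < d < e < f < g and write every simplex with vertices in increasing order. Then dim K = 2 and the simplices of K are:

  0-simplices (7): a, b, c, d, e, f, g
  1-simplices (18): ac, ad, ae, af, ag, bc, bd, be, bf, bg, cd, ce, cf, cg, de, dg, ef, eg
  2-simplices (12): acf, acg, ade, adg, aef, bcd, bcf, bdg, bef, beg, cde, ceg

giving chain groups C_0 ≅ Z^7, C_1 ≅ Z^18, C_2 ≅ Z^12.

Boundary ∂_1: C_1 → C_0 maps an edge to its endpoints' difference, ∂[p,q] = q − p.
This gives a 7×18 integer matrix of rank 6; reducing to Smith normal form yields diagonal entries (1,1,1,1,1,1).

The boundary map ∂_2: C_2 → C_1 maps a triangle to the signed sum of its edges. For instance
  ∂cde = de − ce + cd,
  ∂beg = eg − bg + be.
As a 18×12 matrix over Z this has rank 12, with invariant factors (1,1,1,1,1,1,1,1,1,1,1,2).

From H_k ≅ ker(∂_k) / im(∂_{k+1}) we obtain:

  H_0: rank C_0 − rank ∂_1 = 7 − 6 = 1, and the invariant factors of ∂_1 are all 1, so H_0 = Z.
  H_1: rank ker ∂_1 − rank ∂_2 = (18 − 6) − 12 = 0, and ∂_2 has invariant factor 2 > 1, so H_1 = Z/2.
  H_2: rank ker ∂_2 − rank ∂_3 = (12 − 12) − 0 = 0, and there is no ∂_3, so H_2 = 0.

(K is a triangulation of the real projective plane RP^2.)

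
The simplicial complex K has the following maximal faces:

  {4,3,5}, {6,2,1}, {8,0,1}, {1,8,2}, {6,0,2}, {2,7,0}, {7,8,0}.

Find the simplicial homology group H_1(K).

We work with the vertex ordering 0 < 1 < 2 < 3 < 4 < 5 < 6 < 7 < 8. The simplices of K, each written with vertices in increasing order, are:

  0-simplices (9): [0], [1], [2], [3], [4], [5], [6], [7], [8]
  1-simplices (15): [0,1], [0,2], [0,6], [0,7], [0,8], [1,2], [1,6], [1,8], [2,6], [2,7], [2,8], [3,4], [3,5], [4,5], [7,8]
  2-simplices (7): [0,1,8], [0,2,6], [0,2,7], [0,7,8], [1,2,6], [1,2,8], [3,4,5]

so the chain groups are C_0 ≅ Z^9, C_1 ≅ Z^15, C_2 ≅ Z^7.

∂_1: C_1 → C_0 is given by ∂[p,q] = [q] − [p]. For instance
  ∂[3,4] = [4] − [3].
The 9×15 boundary matrix has rank 7 and Smith normal form diag(1,1,1,1,1,1,1).

The boundary map ∂_2: C_2 → C_1 acts by ∂[p,q,r] = [q,r] − [p,r] + [p,q]. For instance
  ∂[1,2,8] = [2,8] − [1,8] + [1,2],
  ∂[0,1,8] = [1,8] − [0,8] + [0,1].
This gives a 15×7 integer matrix of rank 7; reducing to Smith normal form yields diagonal entries (1,1,1,1,1,1,1).

Computing H_k = (kernel of ∂_k) / (image of ∂_{k+1}):

  H_1: rank ker ∂_1 − rank ∂_2 = (15 − 7) − 7 = 1, and the invariant factors of ∂_2 are all 1, so H_1 ≅ Z.

H_1 = Z.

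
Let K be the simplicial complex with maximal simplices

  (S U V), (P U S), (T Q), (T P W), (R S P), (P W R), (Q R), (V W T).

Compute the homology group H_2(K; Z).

Order the vertices as P < Q < R < S < T < U < V < W. Listing each simplex with vertices in this order, K has dimension 2 with simplices:

  0-simplices (8): P, Q, R, S, T, U, V, W
  1-simplices (15): PR, PS, PT, PU, PW, QR, QT, RS, RW, SU, SV, TV, TW, UV, VW
  2-simplices (6): PRS, PRW, PSU, PTW, SUV, TVW

giving chain groups C_0 ≅ Z^8, C_1 ≅ Z^15, C_2 ≅ Z^6.

∂_1: C_1 → C_0 maps an edge to its endpoints' difference, ∂[p,q] = q − p.
The 8×15 boundary matrix has rank 7 and Smith normal form diag(1,1,1,1,1,1,1).

Boundary ∂_2: C_2 → C_1 sends each 2-simplex [p,q,r] to [q,r] − [p,r] + [p,q]. For instance
  ∂SUV = UV − SV + SU,
  ∂PRS = RS − PS + PR.
The resulting 15×6 matrix has rank 6, and its Smith normal form has invariant factors (1,1,1,1,1,1).

From H_k ≅ ker(∂_k) / im(∂_{k+1}) we obtain:

  H_2: rank ker ∂_2 − rank ∂_3 = (6 − 6) − 0 = 0, and there is no ∂_3, so H_2 ≅ 0.

H_2 ≅ 0.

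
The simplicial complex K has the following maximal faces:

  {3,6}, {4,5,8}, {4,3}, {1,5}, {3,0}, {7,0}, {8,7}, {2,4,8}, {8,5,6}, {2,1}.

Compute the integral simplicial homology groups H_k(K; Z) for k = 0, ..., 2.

Take the total order 0 < 1 < 2 < 3 < 4 < 5 < 6 < 7 < 8 on the vertex set. Then K (dimension 2) consists of the simplices:

  0-simplices (9): [0], [1], [2], [3], [4], [5], [6], [7], [8]
  1-simplices (14): [0,3], [0,7], [1,2], [1,5], [2,4], [2,8], [3,4], [3,6], [4,5], [4,8], [5,6], [5,8], [6,8], [7,8]
  2-simplices (3): [2,4,8], [4,5,8], [5,6,8]

so the chain groups are C_0 ≅ Z^9, C_1 ≅ Z^14, C_2 ≅ Z^3.

Boundary ∂_1: C_1 → C_0 is given by ∂[p,q] = [q] − [p]. For instance
  ∂[3,6] = [6] − [3].
As a 9×14 matrix over Z this has rank 8, with invariant factors (1,1,1,1,1,1,1,1).

∂_2: C_2 → C_1 maps a triangle to the signed sum of its edges. For instance
  ∂[5,6,8] = [6,8] − [5,8] + [5,6],
  ∂[4,5,8] = [5,8] − [4,8] + [4,5].
The resulting 14×3 matrix has rank 3, and its Smith normal form has invariant factors (1,1,1).

Now H_k = ker ∂_k / im ∂_{k+1}, so:

  H_0: rank C_0 − rank ∂_1 = 9 − 8 = 1, and the invariant factors of ∂_1 are all 1, so H_0 ≅ Z.
  H_1: rank ker ∂_1 − rank ∂_2 = (14 − 8) − 3 = 3, and the invariant factors of ∂_2 are all 1, so H_1 ≅ Z^3.
  H_2: rank ker ∂_2 − rank ∂_3 = (3 − 3) − 0 = 0, and there is no ∂_3, so H_2 ≅ 0.

As a check, the Euler characteristic is 9 − 14 + 3 = -2, which agrees with 1 − 3 + 0 = -2.

H_0 ≅ Z,  H_1 ≅ Z^3,  H_2 = 0.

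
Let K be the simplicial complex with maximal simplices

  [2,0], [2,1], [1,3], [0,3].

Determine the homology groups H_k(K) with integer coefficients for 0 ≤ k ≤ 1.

H_0 = Z,  H_1 = Z.

Order the vertices as 0 < 1 < 2 < 3. Listing each simplex with vertices in this order, K has dimension 1 with simplices:

  0-simplices (4): [0], [1], [2], [3]
  1-simplices (4): [0,2], [0,3], [1,2], [1,3]

so the chain groups are C_0 ≅ Z^4, C_1 ≅ Z^4.

Boundary ∂_1: C_1 → C_0 is given by ∂[p,q] = [q] − [p].
The resulting 4×4 matrix has rank 3, and its Smith normal form has invariant factors (1,1,1).

Computing H_k = (kernel of ∂_k) / (image of ∂_{k+1}):

  H_0: rank C_0 − rank ∂_1 = 4 − 3 = 1, and the invariant factors of ∂_1 are all 1, so H_0 ≅ Z.
  H_1: rank ker ∂_1 − rank ∂_2 = (4 − 3) − 0 = 1, and there is no ∂_2, so H_1 ≅ Z.

(K is a triangulation of the circle S^1.)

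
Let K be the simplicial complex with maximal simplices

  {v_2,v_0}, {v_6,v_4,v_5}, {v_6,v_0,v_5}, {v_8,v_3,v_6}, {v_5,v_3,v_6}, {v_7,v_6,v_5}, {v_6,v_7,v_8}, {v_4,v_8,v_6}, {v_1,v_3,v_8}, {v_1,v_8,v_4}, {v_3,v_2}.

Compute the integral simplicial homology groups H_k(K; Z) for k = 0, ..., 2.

H_0 ≅ Z,  H_1 ≅ Z,  H_2 = 0.

Order the vertices as v_0 < v_1 < v_2 < v_3 < v_4 < v_5 < v_6 < v_7 < v_8. Listing each simplex with vertices in this order, K has dimension 2 with simplices:

  0-simplices (9): [v_0], [v_1], [v_2], [v_3], [v_4], [v_5], [v_6], [v_7], [v_8]
  1-simplices (18): (18 of them)
  2-simplices (9): [v_0,v_5,v_6], [v_1,v_3,v_8], [v_1,v_4,v_8], [v_3,v_5,v_6], [v_3,v_6,v_8], [v_4,v_5,v_6], [v_4,v_6,v_8], [v_5,v_6,v_7], [v_6,v_7,v_8]

giving chain groups C_0 ≅ Z^9, C_1 ≅ Z^18, C_2 ≅ Z^9.

Boundary ∂_1: C_1 → C_0 sends each edge [p,q] (with p < q) to q − p. For instance
  ∂[v_6,v_8] = [v_8] − [v_6].
The 9×18 boundary matrix has rank 8 and Smith normal form diag(1,1,1,1,1,1,1,1).

The boundary map ∂_2: C_2 → C_1 maps a triangle to the signed sum of its edges. For instance
  ∂[v_4,v_6,v_8] = [v_6,v_8] − [v_4,v_8] + [v_4,v_6],
  ∂[v_1,v_3,v_8] = [v_3,v_8] − [v_1,v_8] + [v_1,v_3].
This gives a 18×9 integer matrix of rank 9; reducing to Smith normal form yields diagonal entries (1,1,1,1,1,1,1,1,1).

Computing H_k = (kernel of ∂_k) / (image of ∂_{k+1}):

  H_0: rank C_0 − rank ∂_1 = 9 − 8 = 1, and the invariant factors of ∂_1 are all 1, so H_0 = Z.
  H_1: rank ker ∂_1 − rank ∂_2 = (18 − 8) − 9 = 1, and the invariant factors of ∂_2 are all 1, so H_1 = Z.
  H_2: rank ker ∂_2 − rank ∂_3 = (9 − 9) − 0 = 0, and there is no ∂_3, so H_2 = 0.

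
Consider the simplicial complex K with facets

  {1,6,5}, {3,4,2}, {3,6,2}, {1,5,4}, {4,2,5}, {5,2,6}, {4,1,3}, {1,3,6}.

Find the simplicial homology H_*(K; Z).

H_0 = Z,  H_1 = 0,  H_2 = Z.

We work with the vertex ordering 1 < 2 < 3 < 4 < 5 < 6. The simplices of K, each written with vertices in increasing order, are:

  0-simplices (6): [1], [2], [3], [4], [5], [6]
  1-simplices (12): [1,3], [1,4], [1,5], [1,6], [2,3], [2,4], [2,5], [2,6], [3,4], [3,6], [4,5], [5,6]
  2-simplices (8): [1,3,4], [1,3,6], [1,4,5], [1,5,6], [2,3,4], [2,3,6], [2,4,5], [2,5,6]

giving chain groups C_0 ≅ Z^6, C_1 ≅ Z^12, C_2 ≅ Z^8.

∂_1: C_1 → C_0 is given by ∂[p,q] = [q] − [p].
The resulting 6×12 matrix has rank 5, and its Smith normal form has invariant factors (1,1,1,1,1).

The boundary map ∂_2: C_2 → C_1 maps a triangle to the signed sum of its edges. For instance
  ∂[2,3,4] = [3,4] − [2,4] + [2,3],
  ∂[1,3,4] = [3,4] − [1,4] + [1,3].
As a 12×8 matrix over Z this has rank 7, with invariant factors (1,1,1,1,1,1,1).

Computing H_k = (kernel of ∂_k) / (image of ∂_{k+1}):

  H_0: rank C_0 − rank ∂_1 = 6 − 5 = 1, and the invariant factors of ∂_1 are all 1, so H_0 ≅ Z.
  H_1: rank ker ∂_1 − rank ∂_2 = (12 − 5) − 7 = 0, and the invariant factors of ∂_2 are all 1, so H_1 ≅ 0.
  H_2: rank ker ∂_2 − rank ∂_3 = (8 − 7) − 0 = 1, and there is no ∂_3, so H_2 ≅ Z.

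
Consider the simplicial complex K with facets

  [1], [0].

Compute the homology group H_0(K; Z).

H_0 ≅ Z^2.

Take the total order 0 < 1 on the vertex set. Then K (dimension 0) consists of the simplices:

  0-simplices (2): [0], [1]

so the chain groups are C_0 ≅ Z^2.

Now H_k = ker ∂_k / im ∂_{k+1}, so:

  H_0: rank C_0 − rank ∂_1 = 2 − 0 = 2, and there is no ∂_1, so H_0 = Z^2.

(K is a triangulation of a set of 2 points.)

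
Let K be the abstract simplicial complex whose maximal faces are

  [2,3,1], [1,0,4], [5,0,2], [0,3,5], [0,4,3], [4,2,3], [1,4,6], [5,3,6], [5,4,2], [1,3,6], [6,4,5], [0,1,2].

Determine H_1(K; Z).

K has 7 vertices, 18 edges, 12 triangles.
rank ∂_1 = 6, rank ∂_2 = 12 ⇒ b_1 = 18 − 6 − 12 = 0; ∂_2 has invariant factor(s) [2] giving torsion. So H_1 ≅ Z/2Z.

H_1 ≅ Z/2Z.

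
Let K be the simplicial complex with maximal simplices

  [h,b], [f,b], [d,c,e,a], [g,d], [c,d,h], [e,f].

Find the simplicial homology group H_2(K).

H_2 ≅ 0.

K has 8 vertices, 12 edges, 5 triangles, 1 3-simplex.
rank ∂_2 = 4, rank ∂_3 = 1 ⇒ b_2 = 5 − 4 − 1 = 0; all invariant factors of ∂_3 are 1 so no torsion. So H_2 ≅ 0.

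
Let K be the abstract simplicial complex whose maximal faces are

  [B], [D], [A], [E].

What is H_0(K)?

Order the vertices as A < B < D < E. Listing each simplex with vertices in this order, K has dimension 0 with simplices:

  0-simplices (4): A, B, D, E

giving chain groups C_0 ≅ Z^4.

From H_k ≅ ker(∂_k) / im(∂_{k+1}) we obtain:

  H_0: rank C_0 − rank ∂_1 = 4 − 0 = 4, and there is no ∂_1, so H_0 ≅ Z^4.

H_0 = Z^4.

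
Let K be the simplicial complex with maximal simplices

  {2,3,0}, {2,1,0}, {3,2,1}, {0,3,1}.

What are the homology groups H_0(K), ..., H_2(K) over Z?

Order the vertices as 0 < 1 < 2 < 3. Listing each simplex with vertices in this order, K has dimension 2 with simplices:

  0-simplices (4): [0], [1], [2], [3]
  1-simplices (6): [0,1], [0,2], [0,3], [1,2], [1,3], [2,3]
  2-simplices (4): [0,1,2], [0,1,3], [0,2,3], [1,2,3]

giving chain groups C_0 ≅ Z^4, C_1 ≅ Z^6, C_2 ≅ Z^4.

∂_1: C_1 → C_0 is given by ∂[p,q] = [q] − [p]. For instance
  ∂[0,3] = [3] − [0].
As a 4×6 matrix over Z this has rank 3, with invariant factors (1,1,1).

Boundary ∂_2: C_2 → C_1 sends each 2-simplex [p,q,r] to [q,r] − [p,r] + [p,q]. For instance
  ∂[0,1,2] = [1,2] − [0,2] + [0,1],
  ∂[0,2,3] = [2,3] − [0,3] + [0,2].
The 6×4 boundary matrix has rank 3 and Smith normal form diag(1,1,1).

Computing H_k = (kernel of ∂_k) / (image of ∂_{k+1}):

  H_0: rank C_0 − rank ∂_1 = 4 − 3 = 1, and the invariant factors of ∂_1 are all 1, so H_0 ≅ Z.
  H_1: rank ker ∂_1 − rank ∂_2 = (6 − 3) − 3 = 0, and the invariant factors of ∂_2 are all 1, so H_1 ≅ 0.
  H_2: rank ker ∂_2 − rank ∂_3 = (4 − 3) − 0 = 1, and there is no ∂_3, so H_2 ≅ Z.

As a check, the Euler characteristic is 4 − 6 + 4 = 2, which agrees with 1 − 0 + 1 = 2.

H_0 = Z,  H_1 = 0,  H_2 = Z.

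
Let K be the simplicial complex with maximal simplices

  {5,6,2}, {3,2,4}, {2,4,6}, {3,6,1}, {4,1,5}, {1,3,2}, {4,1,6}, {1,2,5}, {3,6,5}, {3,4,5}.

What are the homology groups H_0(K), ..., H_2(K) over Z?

H_0 = Z,  H_1 = Z/2,  H_2 = 0.

Order the vertices as 1 < 2 < 3 < 4 < 5 < 6. Listing each simplex with vertices in this order, K has dimension 2 with simplices:

  0-simplices (6): [1], [2], [3], [4], [5], [6]
  1-simplices (15): [1,2], [1,3], [1,4], [1,5], [1,6], [2,3], [2,4], [2,5], [2,6], [3,4], [3,5], [3,6], [4,5], [4,6], [5,6]
  2-simplices (10): [1,2,3], [1,2,5], [1,3,6], [1,4,5], [1,4,6], [2,3,4], [2,4,6], [2,5,6], [3,4,5], [3,5,6]

Hence C_0 ≅ Z^6, C_1 ≅ Z^15, C_2 ≅ Z^10.

∂_1: C_1 → C_0 sends each edge [p,q] (with p < q) to q − p. For instance
  ∂[1,3] = [3] − [1].
The 6×15 boundary matrix has rank 5 and Smith normal form diag(1,1,1,1,1).

Boundary ∂_2: C_2 → C_1 maps a triangle to the signed sum of its edges. For instance
  ∂[3,4,5] = [4,5] − [3,5] + [3,4],
  ∂[1,4,6] = [4,6] − [1,6] + [1,4].
As a 15×10 matrix over Z this has rank 10, with invariant factors (1,1,1,1,1,1,1,1,1,2).

Reading off H_k = ker ∂_k / im ∂_{k+1}:

  H_0: rank C_0 − rank ∂_1 = 6 − 5 = 1, and the invariant factors of ∂_1 are all 1, so H_0 = Z.
  H_1: rank ker ∂_1 − rank ∂_2 = (15 − 5) − 10 = 0, and ∂_2 has invariant factor 2 > 1, so H_1 = Z/2.
  H_2: rank ker ∂_2 − rank ∂_3 = (10 − 10) − 0 = 0, and there is no ∂_3, so H_2 = 0.

(K is a triangulation of the real projective plane RP^2.)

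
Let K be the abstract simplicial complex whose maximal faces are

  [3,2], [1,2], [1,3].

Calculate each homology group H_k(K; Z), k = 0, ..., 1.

H_0 = Z,  H_1 = Z.

K has 3 vertices, 3 edges.
rank ∂_0 = 0, rank ∂_1 = 2 ⇒ b_0 = 3 − 0 − 2 = 1; all invariant factors of ∂_1 are 1 so no torsion. So H_0 = Z.
rank ∂_1 = 2, rank ∂_2 = 0 ⇒ b_1 = 3 − 2 − 0 = 1. So H_1 = Z.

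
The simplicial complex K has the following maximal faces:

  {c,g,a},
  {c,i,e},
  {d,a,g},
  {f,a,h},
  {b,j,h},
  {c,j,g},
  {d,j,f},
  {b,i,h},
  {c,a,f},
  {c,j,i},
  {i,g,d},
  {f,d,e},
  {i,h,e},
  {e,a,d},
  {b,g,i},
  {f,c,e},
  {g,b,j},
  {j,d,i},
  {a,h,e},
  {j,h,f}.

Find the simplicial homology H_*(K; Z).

H_0 ≅ Z,  H_1 ≅ Z ⊕ Z/2,  H_2 = 0.

We work with the vertex ordering a < b < c < d < e < f < g < h < i < j. The simplices of K, each written with vertices in increasing order, are:

  0-simplices (10): a, b, c, d, e, f, g, h, i, j
  1-simplices (30): ac, ad, ae, af, ag, ah, bg, bh, bi, bj, ce, cf, cg, ci, cj, de, df, dg, di, dj, ef, eh, ei, fh, fj, gi, gj, hi, hj, ij
  2-simplices (20): acf, acg, ade, adg, aeh, afh, bgi, bgj, bhi, bhj, cef, cei, cgj, cij, def, dfj, dgi, dij, ehi, fhj

giving chain groups C_0 ≅ Z^10, C_1 ≅ Z^30, C_2 ≅ Z^20.

Boundary ∂_1: C_1 → C_0 maps an edge to its endpoints' difference, ∂[p,q] = q − p. For instance
  ∂af = f − a.
The resulting 10×30 matrix has rank 9, and its Smith normal form has invariant factors (1,1,1,1,1,1,1,1,1).

Boundary ∂_2: C_2 → C_1 acts by ∂[p,q,r] = [q,r] − [p,r] + [p,q]. For instance
  ∂bgi = gi − bi + bg,
  ∂cei = ei − ci + ce.
As a 30×20 matrix over Z this has rank 20, with invariant factors (1,1,1,1,1,1,1,1,1,1,1,1,1,1,1,1,1,1,1,2).

Now H_k = ker ∂_k / im ∂_{k+1}, so:

  H_0: rank C_0 − rank ∂_1 = 10 − 9 = 1, and the invariant factors of ∂_1 are all 1, so H_0 ≅ Z.
  H_1: rank ker ∂_1 − rank ∂_2 = (30 − 9) − 20 = 1, and ∂_2 has invariant factor 2 > 1, so H_1 ≅ Z ⊕ Z/2.
  H_2: rank ker ∂_2 − rank ∂_3 = (20 − 20) − 0 = 0, and there is no ∂_3, so H_2 ≅ 0.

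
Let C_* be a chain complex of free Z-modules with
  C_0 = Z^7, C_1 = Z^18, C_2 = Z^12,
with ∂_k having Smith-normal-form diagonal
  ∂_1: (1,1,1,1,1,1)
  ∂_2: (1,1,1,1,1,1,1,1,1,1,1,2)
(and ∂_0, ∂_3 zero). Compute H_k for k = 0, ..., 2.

H_0 ≅ Z,  H_1 ≅ Z/2,  H_2 = 0.

H_0: b_0 = 7 − 0 − 6 = 1; torsion from ∂_1 factors > 1: none. So H_0 ≅ Z.
H_1: b_1 = 18 − 6 − 12 = 0; torsion from ∂_2 factors > 1: [2]. So H_1 ≅ Z/2.
H_2: b_2 = 12 − 12 − 0 = 0; torsion from ∂_3 factors > 1: none. So H_2 ≅ 0.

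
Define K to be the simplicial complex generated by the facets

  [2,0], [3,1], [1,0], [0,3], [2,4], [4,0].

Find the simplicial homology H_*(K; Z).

We work with the vertex ordering 0 < 1 < 2 < 3 < 4. The simplices of K, each written with vertices in increasing order, are:

  0-simplices (5): [0], [1], [2], [3], [4]
  1-simplices (6): [0,1], [0,2], [0,3], [0,4], [1,3], [2,4]

so the chain groups are C_0 ≅ Z^5, C_1 ≅ Z^6.

The boundary map ∂_1: C_1 → C_0 sends each edge [p,q] (with p < q) to q − p. For instance
  ∂[1,3] = [3] − [1].
The resulting 5×6 matrix has rank 4, and its Smith normal form has invariant factors (1,1,1,1).

From H_k ≅ ker(∂_k) / im(∂_{k+1}) we obtain:

  H_0: rank C_0 − rank ∂_1 = 5 − 4 = 1, and the invariant factors of ∂_1 are all 1, so H_0 = Z.
  H_1: rank ker ∂_1 − rank ∂_2 = (6 − 4) − 0 = 2, and there is no ∂_2, so H_1 = Z^2.

H_0 = Z,  H_1 = Z^2.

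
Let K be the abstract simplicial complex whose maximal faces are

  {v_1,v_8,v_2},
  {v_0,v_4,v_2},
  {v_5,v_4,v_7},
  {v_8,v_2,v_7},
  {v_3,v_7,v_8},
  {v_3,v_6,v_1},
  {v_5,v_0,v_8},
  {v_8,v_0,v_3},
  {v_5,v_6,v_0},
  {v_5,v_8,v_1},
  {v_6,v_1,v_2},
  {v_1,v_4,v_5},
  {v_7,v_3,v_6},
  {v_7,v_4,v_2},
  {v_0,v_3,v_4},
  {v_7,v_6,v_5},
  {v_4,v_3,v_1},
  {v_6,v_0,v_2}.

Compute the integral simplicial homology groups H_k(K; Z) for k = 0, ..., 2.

H_0 = Z,  H_1 = Z^2,  H_2 = Z.

We work with the vertex ordering v_0 < v_1 < v_2 < v_3 < v_4 < v_5 < v_6 < v_7 < v_8. The simplices of K, each written with vertices in increasing order, are:

  0-simplices (9): [v_0], [v_1], [v_2], [v_3], [v_4], [v_5], [v_6], [v_7], [v_8]
  1-simplices (27): (27 of them)
  2-simplices (18): (18 of them)

Hence C_0 ≅ Z^9, C_1 ≅ Z^27, C_2 ≅ Z^18.

Boundary ∂_1: C_1 → C_0 maps an edge to its endpoints' difference, ∂[p,q] = q − p. For instance
  ∂[v_6,v_7] = [v_7] − [v_6].
This gives a 9×27 integer matrix of rank 8; reducing to Smith normal form yields diagonal entries (1,1,1,1,1,1,1,1).

The boundary map ∂_2: C_2 → C_1 sends each 2-simplex [p,q,r] to [q,r] − [p,r] + [p,q]. For instance
  ∂[v_0,v_5,v_6] = [v_5,v_6] − [v_0,v_6] + [v_0,v_5],
  ∂[v_4,v_5,v_7] = [v_5,v_7] − [v_4,v_7] + [v_4,v_5].
The 27×18 boundary matrix has rank 17 and Smith normal form diag(1,1,1,1,1,1,1,1,1,1,1,1,1,1,1,1,1).

Computing H_k = (kernel of ∂_k) / (image of ∂_{k+1}):

  H_0: rank C_0 − rank ∂_1 = 9 − 8 = 1, and the invariant factors of ∂_1 are all 1, so H_0 = Z.
  H_1: rank ker ∂_1 − rank ∂_2 = (27 − 8) − 17 = 2, and the invariant factors of ∂_2 are all 1, so H_1 = Z^2.
  H_2: rank ker ∂_2 − rank ∂_3 = (18 − 17) − 0 = 1, and there is no ∂_3, so H_2 = Z.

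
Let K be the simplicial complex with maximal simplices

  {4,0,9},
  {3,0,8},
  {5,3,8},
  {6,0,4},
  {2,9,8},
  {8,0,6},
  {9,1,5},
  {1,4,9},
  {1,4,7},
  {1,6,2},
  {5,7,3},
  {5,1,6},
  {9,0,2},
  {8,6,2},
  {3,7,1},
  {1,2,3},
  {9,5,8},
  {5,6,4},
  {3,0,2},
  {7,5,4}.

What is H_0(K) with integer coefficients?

H_0 ≅ Z.

We work with the vertex ordering 0 < 1 < 2 < 3 < 4 < 5 < 6 < 7 < 8 < 9. The simplices of K, each written with vertices in increasing order, are:

  0-simplices (10): [0], [1], [2], [3], [4], [5], [6], [7], [8], [9]
  1-simplices (30): (30 of them)
  2-simplices (20): (20 of them)

giving chain groups C_0 ≅ Z^10, C_1 ≅ Z^30, C_2 ≅ Z^20.

Boundary ∂_1: C_1 → C_0 is given by ∂[p,q] = [q] − [p].
This gives a 10×30 integer matrix of rank 9; reducing to Smith normal form yields diagonal entries (1,1,1,1,1,1,1,1,1).

Boundary ∂_2: C_2 → C_1 sends each 2-simplex [p,q,r] to [q,r] − [p,r] + [p,q]. For instance
  ∂[3,5,7] = [5,7] − [3,7] + [3,5],
  ∂[0,6,8] = [6,8] − [0,8] + [0,6].
The resulting 30×20 matrix has rank 20, and its Smith normal form has invariant factors (1,1,1,1,1,1,1,1,1,1,1,1,1,1,1,1,1,1,1,2).

Now H_k = ker ∂_k / im ∂_{k+1}, so:

  H_0: rank C_0 − rank ∂_1 = 10 − 9 = 1, and the invariant factors of ∂_1 are all 1, so H_0 ≅ Z.

(K is a triangulation of the Klein bottle.)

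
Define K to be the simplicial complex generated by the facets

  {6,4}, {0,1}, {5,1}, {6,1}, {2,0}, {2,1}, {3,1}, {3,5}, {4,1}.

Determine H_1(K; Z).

H_1 = Z^3.

Fix the vertex order 0 < 1 < 2 < 3 < 4 < 5 < 6 and write every simplex with vertices in increasing order. Then dim K = 1 and the simplices of K are:

  0-simplices (7): [0], [1], [2], [3], [4], [5], [6]
  1-simplices (9): [0,1], [0,2], [1,2], [1,3], [1,4], [1,5], [1,6], [3,5], [4,6]

giving chain groups C_0 ≅ Z^7, C_1 ≅ Z^9.

The boundary map ∂_1: C_1 → C_0 sends each edge [p,q] (with p < q) to q − p. For instance
  ∂[1,6] = [6] − [1].
As a 7×9 matrix over Z this has rank 6, with invariant factors (1,1,1,1,1,1).

Computing H_k = (kernel of ∂_k) / (image of ∂_{k+1}):

  H_1: rank ker ∂_1 − rank ∂_2 = (9 − 6) − 0 = 3, and there is no ∂_2, so H_1 ≅ Z^3.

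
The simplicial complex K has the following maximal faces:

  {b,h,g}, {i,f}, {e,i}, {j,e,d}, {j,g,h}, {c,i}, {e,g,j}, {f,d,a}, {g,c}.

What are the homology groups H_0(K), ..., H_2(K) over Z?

H_0 ≅ Z,  H_1 ≅ Z^2,  H_2 = 0.

K has 10 vertices, 16 edges, 5 triangles.
rank ∂_0 = 0, rank ∂_1 = 9 ⇒ b_0 = 10 − 0 − 9 = 1; all invariant factors of ∂_1 are 1 so no torsion. So H_0 = Z.
rank ∂_1 = 9, rank ∂_2 = 5 ⇒ b_1 = 16 − 9 − 5 = 2; all invariant factors of ∂_2 are 1 so no torsion. So H_1 = Z^2.
rank ∂_2 = 5, rank ∂_3 = 0 ⇒ b_2 = 5 − 5 − 0 = 0. So H_2 = 0.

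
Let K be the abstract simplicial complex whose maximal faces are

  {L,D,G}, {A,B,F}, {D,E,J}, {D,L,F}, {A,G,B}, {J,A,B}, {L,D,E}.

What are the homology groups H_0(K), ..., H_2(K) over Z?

Take the total order A < B < D < E < F < G < J < L on the vertex set. Then K (dimension 2) consists of the simplices:

  0-simplices (8): A, B, D, E, F, G, J, L
  1-simplices (16): AB, AF, AG, AJ, BF, BG, BJ, DE, DF, DG, DJ, DL, EJ, EL, FL, GL
  2-simplices (7): ABF, ABG, ABJ, DEJ, DEL, DFL, DGL

so the chain groups are C_0 ≅ Z^8, C_1 ≅ Z^16, C_2 ≅ Z^7.

Boundary ∂_1: C_1 → C_0 maps an edge to its endpoints' difference, ∂[p,q] = q − p.
The 8×16 boundary matrix has rank 7 and Smith normal form diag(1,1,1,1,1,1,1).

∂_2: C_2 → C_1 maps a triangle to the signed sum of its edges. For instance
  ∂ABG = BG − AG + AB,
  ∂ABF = BF − AF + AB.
The 16×7 boundary matrix has rank 7 and Smith normal form diag(1,1,1,1,1,1,1).

Computing H_k = (kernel of ∂_k) / (image of ∂_{k+1}):

  H_0: rank C_0 − rank ∂_1 = 8 − 7 = 1, and the invariant factors of ∂_1 are all 1, so H_0 ≅ Z.
  H_1: rank ker ∂_1 − rank ∂_2 = (16 − 7) − 7 = 2, and the invariant factors of ∂_2 are all 1, so H_1 ≅ Z^2.
  H_2: rank ker ∂_2 − rank ∂_3 = (7 − 7) − 0 = 0, and there is no ∂_3, so H_2 ≅ 0.

H_0 = Z,  H_1 = Z^2,  H_2 = 0.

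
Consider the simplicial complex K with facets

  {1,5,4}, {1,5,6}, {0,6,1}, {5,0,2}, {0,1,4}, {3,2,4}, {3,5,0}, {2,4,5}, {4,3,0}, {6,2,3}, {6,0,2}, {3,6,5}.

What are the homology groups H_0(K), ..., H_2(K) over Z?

H_0 = Z,  H_1 = Z/2,  H_2 = 0.

Take the total order 0 < 1 < 2 < 3 < 4 < 5 < 6 on the vertex set. Then K (dimension 2) consists of the simplices:

  0-simplices (7): [0], [1], [2], [3], [4], [5], [6]
  1-simplices (18): [0,1], [0,2], [0,3], [0,4], [0,5], [0,6], [1,4], [1,5], [1,6], [2,3], [2,4], [2,5], [2,6], [3,4], [3,5], [3,6], [4,5], [5,6]
  2-simplices (12): [0,1,4], [0,1,6], [0,2,5], [0,2,6], [0,3,4], [0,3,5], [1,4,5], [1,5,6], [2,3,4], [2,3,6], [2,4,5], [3,5,6]

giving chain groups C_0 ≅ Z^7, C_1 ≅ Z^18, C_2 ≅ Z^12.

Boundary ∂_1: C_1 → C_0 is given by ∂[p,q] = [q] − [p].
The resulting 7×18 matrix has rank 6, and its Smith normal form has invariant factors (1,1,1,1,1,1).

Boundary ∂_2: C_2 → C_1 acts by ∂[p,q,r] = [q,r] − [p,r] + [p,q]. For instance
  ∂[2,3,4] = [3,4] − [2,4] + [2,3],
  ∂[0,1,4] = [1,4] − [0,4] + [0,1].
The resulting 18×12 matrix has rank 12, and its Smith normal form has invariant factors (1,1,1,1,1,1,1,1,1,1,1,2).

Now H_k = ker ∂_k / im ∂_{k+1}, so:

  H_0: rank C_0 − rank ∂_1 = 7 − 6 = 1, and the invariant factors of ∂_1 are all 1, so H_0 ≅ Z.
  H_1: rank ker ∂_1 − rank ∂_2 = (18 − 6) − 12 = 0, and ∂_2 has invariant factor 2 > 1, so H_1 ≅ Z/2.
  H_2: rank ker ∂_2 − rank ∂_3 = (12 − 12) − 0 = 0, and there is no ∂_3, so H_2 ≅ 0.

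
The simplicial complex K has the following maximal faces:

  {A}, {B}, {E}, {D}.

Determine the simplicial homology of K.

H_0 ≅ Z^4.

K has 4 vertices.
rank ∂_0 = 0, rank ∂_1 = 0 ⇒ b_0 = 4 − 0 − 0 = 4. So H_0 ≅ Z^4.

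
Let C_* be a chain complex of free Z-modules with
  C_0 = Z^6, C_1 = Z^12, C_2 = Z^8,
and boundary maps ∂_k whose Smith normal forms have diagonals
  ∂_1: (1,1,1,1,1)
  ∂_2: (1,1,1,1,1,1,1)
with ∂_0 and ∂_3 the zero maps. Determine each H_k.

H_0: b_0 = 6 − 0 − 5 = 1; torsion from ∂_1 factors > 1: none. So H_0 ≅ Z.
H_1: b_1 = 12 − 5 − 7 = 0; torsion from ∂_2 factors > 1: none. So H_1 ≅ 0.
H_2: b_2 = 8 − 7 − 0 = 1; torsion from ∂_3 factors > 1: none. So H_2 ≅ Z.

H_0 ≅ Z,  H_1 = 0,  H_2 ≅ Z.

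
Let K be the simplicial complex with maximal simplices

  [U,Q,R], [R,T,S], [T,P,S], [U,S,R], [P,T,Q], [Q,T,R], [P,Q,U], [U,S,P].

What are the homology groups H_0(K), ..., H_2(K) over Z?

K has 6 vertices, 12 edges, 8 triangles.
rank ∂_0 = 0, rank ∂_1 = 5 ⇒ b_0 = 6 − 0 − 5 = 1; all invariant factors of ∂_1 are 1 so no torsion. So H_0 = Z.
rank ∂_1 = 5, rank ∂_2 = 7 ⇒ b_1 = 12 − 5 − 7 = 0; all invariant factors of ∂_2 are 1 so no torsion. So H_1 = 0.
rank ∂_2 = 7, rank ∂_3 = 0 ⇒ b_2 = 8 − 7 − 0 = 1. So H_2 = Z.

H_0 ≅ Z,  H_1 = 0,  H_2 ≅ Z.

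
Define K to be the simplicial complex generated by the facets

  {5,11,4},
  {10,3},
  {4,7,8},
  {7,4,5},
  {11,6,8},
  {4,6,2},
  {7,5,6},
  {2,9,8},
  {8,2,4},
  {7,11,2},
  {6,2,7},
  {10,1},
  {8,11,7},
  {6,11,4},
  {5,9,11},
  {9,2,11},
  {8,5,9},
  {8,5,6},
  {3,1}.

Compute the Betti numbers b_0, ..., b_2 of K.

b_0 = 2, b_1 = 3, b_2 = 1.

We work with the vertex ordering 1 < 2 < 3 < 4 < 5 < 6 < 7 < 8 < 9 < 10 < 11. The simplices of K, each written with vertices in increasing order, are:

  0-simplices (11): [1], [2], [3], [4], [5], [6], [7], [8], [9], [10], [11]
  1-simplices (27): (27 of them)
  2-simplices (16): [2,4,6], [2,4,8], [2,6,7], [2,7,11], [2,8,9], [2,9,11], [4,5,7], [4,5,11], [4,6,11], [4,7,8], [5,6,7], [5,6,8], [5,8,9], [5,9,11], [6,8,11], [7,8,11]

so the chain groups are C_0 ≅ Z^11, C_1 ≅ Z^27, C_2 ≅ Z^16.

The boundary map ∂_1: C_1 → C_0 maps an edge to its endpoints' difference, ∂[p,q] = q − p.
The 11×27 boundary matrix has rank 9 and Smith normal form diag(1,1,1,1,1,1,1,1,1).

Boundary ∂_2: C_2 → C_1 sends each 2-simplex [p,q,r] to [q,r] − [p,r] + [p,q]. For instance
  ∂[5,9,11] = [9,11] − [5,11] + [5,9],
  ∂[2,4,6] = [4,6] − [2,6] + [2,4].
The 27×16 boundary matrix has rank 15 and Smith normal form diag(1,1,1,1,1,1,1,1,1,1,1,1,1,1,1).

From H_k ≅ ker(∂_k) / im(∂_{k+1}) we obtain:

  H_0: rank C_0 − rank ∂_1 = 11 − 9 = 2, and the invariant factors of ∂_1 are all 1, so H_0 = Z^2.
  H_1: rank ker ∂_1 − rank ∂_2 = (27 − 9) − 15 = 3, and the invariant factors of ∂_2 are all 1, so H_1 = Z^3.
  H_2: rank ker ∂_2 − rank ∂_3 = (16 − 15) − 0 = 1, and there is no ∂_3, so H_2 = Z.

As a check, the Euler characteristic is 11 − 27 + 16 = 0, which agrees with 2 − 3 + 1 = 0.

Hence the Betti numbers are b_0 = 2, b_1 = 3, b_2 = 1.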